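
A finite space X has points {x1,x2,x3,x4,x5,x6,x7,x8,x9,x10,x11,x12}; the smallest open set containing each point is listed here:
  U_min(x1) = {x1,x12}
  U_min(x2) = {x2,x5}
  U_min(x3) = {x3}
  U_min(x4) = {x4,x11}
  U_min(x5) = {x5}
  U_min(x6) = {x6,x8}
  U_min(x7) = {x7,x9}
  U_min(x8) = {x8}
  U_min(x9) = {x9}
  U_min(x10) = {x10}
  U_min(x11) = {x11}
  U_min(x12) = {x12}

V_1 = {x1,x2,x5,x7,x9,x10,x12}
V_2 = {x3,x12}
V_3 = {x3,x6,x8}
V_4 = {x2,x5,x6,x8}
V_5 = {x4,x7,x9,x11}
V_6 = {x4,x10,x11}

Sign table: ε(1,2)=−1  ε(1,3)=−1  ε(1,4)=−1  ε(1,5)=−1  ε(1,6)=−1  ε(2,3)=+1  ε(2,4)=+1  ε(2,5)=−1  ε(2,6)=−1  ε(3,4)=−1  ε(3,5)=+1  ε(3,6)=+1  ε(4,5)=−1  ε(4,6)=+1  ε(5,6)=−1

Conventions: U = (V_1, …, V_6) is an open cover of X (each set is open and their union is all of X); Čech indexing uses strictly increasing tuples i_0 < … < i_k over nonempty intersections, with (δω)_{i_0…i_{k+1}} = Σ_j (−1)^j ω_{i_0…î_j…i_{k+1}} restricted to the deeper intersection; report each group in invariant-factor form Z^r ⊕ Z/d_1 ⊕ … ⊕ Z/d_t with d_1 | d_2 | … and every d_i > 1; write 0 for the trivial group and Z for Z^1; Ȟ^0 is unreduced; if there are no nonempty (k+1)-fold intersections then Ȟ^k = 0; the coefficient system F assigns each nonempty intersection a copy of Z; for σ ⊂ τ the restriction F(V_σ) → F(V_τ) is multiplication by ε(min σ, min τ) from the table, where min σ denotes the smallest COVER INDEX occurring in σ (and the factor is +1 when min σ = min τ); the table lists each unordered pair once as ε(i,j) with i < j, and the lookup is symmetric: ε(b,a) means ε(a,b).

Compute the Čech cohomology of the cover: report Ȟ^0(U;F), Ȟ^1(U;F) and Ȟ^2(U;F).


Ȟ^0(U;F) ≅ 0,  Ȟ^1(U;F) ≅ Z ⊕ Z/2,  Ȟ^2(U;F) ≅ 0

nerve simplices:
  V12={x12} V14={x2,x5} V15={x7,x9} V16={x10} V23={x3} V34={x6,x8} V56={x4,x11}
C dims 6,7; δ0: rk 6, SNF 1^5·2
degree 0: 6−6−0 = 0 → Ȟ^0 ≅ 0
degree 1: 7−0−6 = 1 plus torsion [2] → Ȟ^1 ≅ Z ⊕ Z/2
degree 2: 0−0−0 = 0 → Ȟ^2 ≅ 0


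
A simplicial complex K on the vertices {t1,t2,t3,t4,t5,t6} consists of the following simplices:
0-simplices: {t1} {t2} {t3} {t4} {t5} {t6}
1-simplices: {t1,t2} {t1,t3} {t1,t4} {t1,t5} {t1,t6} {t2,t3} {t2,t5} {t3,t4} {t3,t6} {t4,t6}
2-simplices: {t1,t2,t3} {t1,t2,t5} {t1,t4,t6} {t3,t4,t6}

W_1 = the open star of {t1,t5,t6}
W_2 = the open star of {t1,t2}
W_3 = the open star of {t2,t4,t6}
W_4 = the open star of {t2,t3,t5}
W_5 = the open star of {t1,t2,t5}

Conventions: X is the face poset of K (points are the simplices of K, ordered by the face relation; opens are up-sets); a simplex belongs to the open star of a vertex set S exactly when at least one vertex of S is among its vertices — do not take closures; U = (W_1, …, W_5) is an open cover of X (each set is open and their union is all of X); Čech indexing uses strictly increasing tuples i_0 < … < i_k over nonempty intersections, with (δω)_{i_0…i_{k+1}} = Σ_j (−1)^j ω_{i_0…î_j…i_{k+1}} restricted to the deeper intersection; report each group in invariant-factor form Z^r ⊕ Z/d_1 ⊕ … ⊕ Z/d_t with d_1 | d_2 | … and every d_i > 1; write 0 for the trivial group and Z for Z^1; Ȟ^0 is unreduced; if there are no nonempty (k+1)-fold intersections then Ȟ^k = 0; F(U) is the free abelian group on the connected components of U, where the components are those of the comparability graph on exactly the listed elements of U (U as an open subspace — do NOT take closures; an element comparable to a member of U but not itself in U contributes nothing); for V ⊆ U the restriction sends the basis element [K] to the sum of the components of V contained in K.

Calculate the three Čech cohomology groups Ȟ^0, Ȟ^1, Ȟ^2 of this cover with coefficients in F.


cover nerve:
  W1={{t1},{t5},{t6},{t1,t2},{t1,t3},{t1,t4},{t1,t5},{t1,t6},{t2,t5},{t3,t6},{t4,t6},{t1,t2,t3},{t1,t2,t5},{t1,t4,t6},{t3,t4,t6}} W2={{t1},{t2},{t1,t2},{t1,t3},{t1,t4},{t1,t5},{t1,t6},{t2,t3},{t2,t5},{t1,t2,t3},{t1,t2,t5},{t1,t4,t6}} W3={{t2},{t4},{t6},{t1,t2},{t1,t4},{t1,t6},{t2,t3},{t2,t5},{t3,t4},{t3,t6},{t4,t6},{t1,t2,t3},{t1,t2,t5},{t1,t4,t6},{t3,t4,t6}} W4={{t2},{t3},{t5},{t1,t2},{t1,t3},{t1,t5},{t2,t3},{t2,t5},{t3,t4},{t3,t6},{t1,t2,t3},{t1,t2,t5},{t3,t4,t6}} W5={{t1},{t2},{t5},{t1,t2},{t1,t3},{t1,t4},{t1,t5},{t1,t6},{t2,t3},{t2,t5},{t1,t2,t3},{t1,t2,t5},{t1,t4,t6}}
  W12={{t1},{t1,t2},{t1,t3},{t1,t4},{t1,t5},{t1,t6},{t2,t5},{t1,t2,t3},{t1,t2,t5},{t1,t4,t6}} W13={{t6},{t1,t2},{t1,t4},{t1,t6},{t2,t5},{t3,t6},{t4,t6},{t1,t2,t3},{t1,t2,t5},{t1,t4,t6},{t3,t4,t6}} W14={{t5},{t1,t2},{t1,t3},{t1,t5},{t2,t5},{t3,t6},{t1,t2,t3},{t1,t2,t5},{t3,t4,t6}} W15={{t1},{t5},{t1,t2},{t1,t3},{t1,t4},{t1,t5},{t1,t6},{t2,t5},{t1,t2,t3},{t1,t2,t5},{t1,t4,t6}} W23={{t2},{t1,t2},{t1,t4},{t1,t6},{t2,t3},{t2,t5},{t1,t2,t3},{t1,t2,t5},{t1,t4,t6}} W24={{t2},{t1,t2},{t1,t3},{t1,t5},{t2,t3},{t2,t5},{t1,t2,t3},{t1,t2,t5}} W25={{t1},{t2},{t1,t2},{t1,t3},{t1,t4},{t1,t5},{t1,t6},{t2,t3},{t2,t5},{t1,t2,t3},{t1,t2,t5},{t1,t4,t6}} W34={{t2},{t1,t2},{t2,t3},{t2,t5},{t3,t4},{t3,t6},{t1,t2,t3},{t1,t2,t5},{t3,t4,t6}} W35={{t2},{t1,t2},{t1,t4},{t1,t6},{t2,t3},{t2,t5},{t1,t2,t3},{t1,t2,t5},{t1,t4,t6}} W45={{t2},{t5},{t1,t2},{t1,t3},{t1,t5},{t2,t3},{t2,t5},{t1,t2,t3},{t1,t2,t5}}
  W123={{t1,t2},{t1,t4},{t1,t6},{t2,t5},{t1,t2,t3},{t1,t2,t5},{t1,t4,t6}} W124={{t1,t2},{t1,t3},{t1,t5},{t2,t5},{t1,t2,t3},{t1,t2,t5}} W125={{t1},{t1,t2},{t1,t3},{t1,t4},{t1,t5},{t1,t6},{t2,t5},{t1,t2,t3},{t1,t2,t5},{t1,t4,t6}} W134={{t1,t2},{t2,t5},{t3,t6},{t1,t2,t3},{t1,t2,t5},{t3,t4,t6}} W135={{t1,t2},{t1,t4},{t1,t6},{t2,t5},{t1,t2,t3},{t1,t2,t5},{t1,t4,t6}} W145={{t5},{t1,t2},{t1,t3},{t1,t5},{t2,t5},{t1,t2,t3},{t1,t2,t5}} W234={{t2},{t1,t2},{t2,t3},{t2,t5},{t1,t2,t3},{t1,t2,t5}} W235={{t2},{t1,t2},{t1,t4},{t1,t6},{t2,t3},{t2,t5},{t1,t2,t3},{t1,t2,t5},{t1,t4,t6}} W245={{t2},{t1,t2},{t1,t3},{t1,t5},{t2,t3},{t2,t5},{t1,t2,t3},{t1,t2,t5}} W345={{t2},{t1,t2},{t2,t3},{t2,t5},{t1,t2,t3},{t1,t2,t5}}
  W1234={{t1,t2},{t2,t5},{t1,t2,t3},{t1,t2,t5}} W1235={{t1,t2},{t1,t4},{t1,t6},{t2,t5},{t1,t2,t3},{t1,t2,t5},{t1,t4,t6}} W1245={{t1,t2},{t1,t3},{t1,t5},{t2,t5},{t1,t2,t3},{t1,t2,t5}} W1345={{t1,t2},{t2,t5},{t1,t2,t3},{t1,t2,t5}} W2345={{t2},{t1,t2},{t2,t3},{t2,t5},{t1,t2,t3},{t1,t2,t5}}
  W12345={{t1,t2},{t2,t5},{t1,t2,t3},{t1,t2,t5}}
components per intersection:
  W1: {{t1},{t5},{t6},{t1,t2},{t1,t3},{t1,t4},{t1,t5},{t1,t6},{t2,t5},{t3,t6},{t4,t6},{t1,t2,t3},{t1,t2,t5},{t1,t4,t6},{t3,t4,t6}}
  W2: {{t1},{t2},{t1,t2},{t1,t3},{t1,t4},{t1,t5},{t1,t6},{t2,t3},{t2,t5},{t1,t2,t3},{t1,t2,t5},{t1,t4,t6}}
  W3: {{t2},{t1,t2},{t2,t3},{t2,t5},{t1,t2,t3},{t1,t2,t5}} {{t4},{t6},{t1,t4},{t1,t6},{t3,t4},{t3,t6},{t4,t6},{t1,t4,t6},{t3,t4,t6}}
  W4: {{t2},{t3},{t5},{t1,t2},{t1,t3},{t1,t5},{t2,t3},{t2,t5},{t3,t4},{t3,t6},{t1,t2,t3},{t1,t2,t5},{t3,t4,t6}}
  W5: {{t1},{t2},{t5},{t1,t2},{t1,t3},{t1,t4},{t1,t5},{t1,t6},{t2,t3},{t2,t5},{t1,t2,t3},{t1,t2,t5},{t1,t4,t6}}
  W12: {{t1},{t1,t2},{t1,t3},{t1,t4},{t1,t5},{t1,t6},{t2,t5},{t1,t2,t3},{t1,t2,t5},{t1,t4,t6}}
  W13: {{t6},{t1,t4},{t1,t6},{t3,t6},{t4,t6},{t1,t4,t6},{t3,t4,t6}} {{t1,t2},{t2,t5},{t1,t2,t3},{t1,t2,t5}}
  W14: {{t5},{t1,t2},{t1,t3},{t1,t5},{t2,t5},{t1,t2,t3},{t1,t2,t5}} {{t3,t6},{t3,t4,t6}}
  W15: {{t1},{t5},{t1,t2},{t1,t3},{t1,t4},{t1,t5},{t1,t6},{t2,t5},{t1,t2,t3},{t1,t2,t5},{t1,t4,t6}}
  W23: {{t2},{t1,t2},{t2,t3},{t2,t5},{t1,t2,t3},{t1,t2,t5}} {{t1,t4},{t1,t6},{t1,t4,t6}}
  W24: {{t2},{t1,t2},{t1,t3},{t1,t5},{t2,t3},{t2,t5},{t1,t2,t3},{t1,t2,t5}}
  W25: {{t1},{t2},{t1,t2},{t1,t3},{t1,t4},{t1,t5},{t1,t6},{t2,t3},{t2,t5},{t1,t2,t3},{t1,t2,t5},{t1,t4,t6}}
  W34: {{t2},{t1,t2},{t2,t3},{t2,t5},{t1,t2,t3},{t1,t2,t5}} {{t3,t4},{t3,t6},{t3,t4,t6}}
  W35: {{t2},{t1,t2},{t2,t3},{t2,t5},{t1,t2,t3},{t1,t2,t5}} {{t1,t4},{t1,t6},{t1,t4,t6}}
  W45: {{t2},{t5},{t1,t2},{t1,t3},{t1,t5},{t2,t3},{t2,t5},{t1,t2,t3},{t1,t2,t5}}
  W123: {{t1,t2},{t2,t5},{t1,t2,t3},{t1,t2,t5}} {{t1,t4},{t1,t6},{t1,t4,t6}}
  W124: {{t1,t2},{t1,t3},{t1,t5},{t2,t5},{t1,t2,t3},{t1,t2,t5}}
  W125: {{t1},{t1,t2},{t1,t3},{t1,t4},{t1,t5},{t1,t6},{t2,t5},{t1,t2,t3},{t1,t2,t5},{t1,t4,t6}}
  W134: {{t1,t2},{t2,t5},{t1,t2,t3},{t1,t2,t5}} {{t3,t6},{t3,t4,t6}}
  W135: {{t1,t2},{t2,t5},{t1,t2,t3},{t1,t2,t5}} {{t1,t4},{t1,t6},{t1,t4,t6}}
  W145: {{t5},{t1,t2},{t1,t3},{t1,t5},{t2,t5},{t1,t2,t3},{t1,t2,t5}}
  W234: {{t2},{t1,t2},{t2,t3},{t2,t5},{t1,t2,t3},{t1,t2,t5}}
  W235: {{t2},{t1,t2},{t2,t3},{t2,t5},{t1,t2,t3},{t1,t2,t5}} {{t1,t4},{t1,t6},{t1,t4,t6}}
  W245: {{t2},{t1,t2},{t1,t3},{t1,t5},{t2,t3},{t2,t5},{t1,t2,t3},{t1,t2,t5}}
  W345: {{t2},{t1,t2},{t2,t3},{t2,t5},{t1,t2,t3},{t1,t2,t5}}
  W1234: {{t1,t2},{t2,t5},{t1,t2,t3},{t1,t2,t5}}
  W1235: {{t1,t2},{t2,t5},{t1,t2,t3},{t1,t2,t5}} {{t1,t4},{t1,t6},{t1,t4,t6}}
  W1245: {{t1,t2},{t1,t3},{t1,t5},{t2,t5},{t1,t2,t3},{t1,t2,t5}}
  W1345: {{t1,t2},{t2,t5},{t1,t2,t3},{t1,t2,t5}}
  W2345: {{t2},{t1,t2},{t2,t3},{t2,t5},{t1,t2,t3},{t1,t2,t5}}
  W12345: {{t1,t2},{t2,t5},{t1,t2,t3},{t1,t2,t5}}
C dims 6,15,14,6; δ0: rk 5, SNF 1^5; δ1: rk 9, SNF 1^9; δ2: rk 5, SNF 1^5
Ȟ^0: (6−5)−0=1 ⇒ Z
Ȟ^1: (15−9)−5=1 ⇒ Z
Ȟ^2: (14−5)−9=0 ⇒ 0

Ȟ^0 ≅ Z, Ȟ^1 ≅ Z and Ȟ^2 ≅ 0


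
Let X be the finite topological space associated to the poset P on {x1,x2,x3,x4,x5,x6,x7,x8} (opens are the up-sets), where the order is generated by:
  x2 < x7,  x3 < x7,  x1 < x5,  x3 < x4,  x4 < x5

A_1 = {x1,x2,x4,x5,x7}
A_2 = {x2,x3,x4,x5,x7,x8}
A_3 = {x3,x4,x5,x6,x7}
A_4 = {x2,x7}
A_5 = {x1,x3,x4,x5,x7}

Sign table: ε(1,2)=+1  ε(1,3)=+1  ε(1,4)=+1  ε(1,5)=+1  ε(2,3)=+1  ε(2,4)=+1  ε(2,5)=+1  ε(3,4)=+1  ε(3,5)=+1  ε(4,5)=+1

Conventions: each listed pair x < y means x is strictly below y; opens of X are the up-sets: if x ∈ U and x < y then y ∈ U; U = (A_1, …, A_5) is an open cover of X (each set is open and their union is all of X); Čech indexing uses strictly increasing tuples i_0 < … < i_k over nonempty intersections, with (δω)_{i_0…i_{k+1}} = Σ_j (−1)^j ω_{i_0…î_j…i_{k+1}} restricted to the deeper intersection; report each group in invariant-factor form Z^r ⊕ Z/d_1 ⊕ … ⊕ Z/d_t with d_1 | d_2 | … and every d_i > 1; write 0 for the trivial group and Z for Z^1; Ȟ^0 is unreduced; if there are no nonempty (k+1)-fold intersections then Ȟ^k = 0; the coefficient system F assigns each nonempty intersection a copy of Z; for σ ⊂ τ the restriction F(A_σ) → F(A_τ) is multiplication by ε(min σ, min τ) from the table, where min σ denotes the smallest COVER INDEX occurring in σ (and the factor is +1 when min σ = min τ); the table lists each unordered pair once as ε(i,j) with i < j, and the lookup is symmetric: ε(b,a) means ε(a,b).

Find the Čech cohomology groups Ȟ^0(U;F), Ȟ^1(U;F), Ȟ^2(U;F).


Ȟ^0(U;F) ≅ Z; Ȟ^1(U;F) ≅ 0; Ȟ^2(U;F) ≅ 0

nonempty overlaps:
  A12={x2,x4,x5,x7} A13={x4,x5,x7} A14={x2,x7} A15={x1,x4,x5,x7} A23={x3,x4,x5,x7} A24={x2,x7} A25={x3,x4,x5,x7} A34={x7} A35={x3,x4,x5,x7} A45={x7}
  A123={x4,x5,x7} A124={x2,x7} A125={x4,x5,x7} A134={x7} A135={x4,x5,x7} A145={x7} A234={x7} A235={x3,x4,x5,x7} A245={x7} A345={x7}
  A1234={x7} A1235={x4,x5,x7} A1245={x7} A1345={x7} A2345={x7}
  A12345={x7}
C dims 5,10,10,5; δ0: rk 4, SNF 1^4; δ1: rk 6, SNF 1^6; δ2: rk 4, SNF 1^4
degree 0: 5−4−0 = 1 → Ȟ^0 ≅ Z
degree 1: 10−6−4 = 0 → Ȟ^1 ≅ 0
degree 2: 10−4−6 = 0 → Ȟ^2 ≅ 0


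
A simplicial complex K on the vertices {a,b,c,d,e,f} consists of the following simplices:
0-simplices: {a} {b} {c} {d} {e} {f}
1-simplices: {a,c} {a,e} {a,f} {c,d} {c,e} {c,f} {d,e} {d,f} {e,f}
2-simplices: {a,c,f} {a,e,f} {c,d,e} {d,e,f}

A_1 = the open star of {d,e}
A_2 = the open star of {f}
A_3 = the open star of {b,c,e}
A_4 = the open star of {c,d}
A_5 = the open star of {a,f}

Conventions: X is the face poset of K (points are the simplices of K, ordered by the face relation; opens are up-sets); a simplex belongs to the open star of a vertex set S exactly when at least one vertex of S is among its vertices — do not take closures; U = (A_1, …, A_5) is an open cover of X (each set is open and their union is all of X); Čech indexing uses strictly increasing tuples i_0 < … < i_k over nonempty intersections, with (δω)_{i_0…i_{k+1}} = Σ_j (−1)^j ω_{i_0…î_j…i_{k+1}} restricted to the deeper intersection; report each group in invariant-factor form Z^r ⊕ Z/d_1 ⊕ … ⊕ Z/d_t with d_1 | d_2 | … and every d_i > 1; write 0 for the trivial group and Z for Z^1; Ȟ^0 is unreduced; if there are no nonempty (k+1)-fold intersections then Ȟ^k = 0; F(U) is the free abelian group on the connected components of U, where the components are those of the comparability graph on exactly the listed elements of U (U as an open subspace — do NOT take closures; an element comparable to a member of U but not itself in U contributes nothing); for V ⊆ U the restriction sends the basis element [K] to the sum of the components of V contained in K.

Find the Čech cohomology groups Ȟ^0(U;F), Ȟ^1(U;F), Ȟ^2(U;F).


Ȟ^0 = Z^2, Ȟ^1 = Z and Ȟ^2 = 0

intersection data:
  A1={{d},{e},{a,e},{c,d},{c,e},{d,e},{d,f},{e,f},{a,e,f},{c,d,e},{d,e,f}} A2={{f},{a,f},{c,f},{d,f},{e,f},{a,c,f},{a,e,f},{d,e,f}} A3={{b},{c},{e},{a,c},{a,e},{c,d},{c,e},{c,f},{d,e},{e,f},{a,c,f},{a,e,f},{c,d,e},{d,e,f}} A4={{c},{d},{a,c},{c,d},{c,e},{c,f},{d,e},{d,f},{a,c,f},{c,d,e},{d,e,f}} A5={{a},{f},{a,c},{a,e},{a,f},{c,f},{d,f},{e,f},{a,c,f},{a,e,f},{d,e,f}}
  A12={{d,f},{e,f},{a,e,f},{d,e,f}} A13={{e},{a,e},{c,d},{c,e},{d,e},{e,f},{a,e,f},{c,d,e},{d,e,f}} A14={{d},{c,d},{c,e},{d,e},{d,f},{c,d,e},{d,e,f}} A15={{a,e},{d,f},{e,f},{a,e,f},{d,e,f}} A23={{c,f},{e,f},{a,c,f},{a,e,f},{d,e,f}} A24={{c,f},{d,f},{a,c,f},{d,e,f}} A25={{f},{a,f},{c,f},{d,f},{e,f},{a,c,f},{a,e,f},{d,e,f}} A34={{c},{a,c},{c,d},{c,e},{c,f},{d,e},{a,c,f},{c,d,e},{d,e,f}} A35={{a,c},{a,e},{c,f},{e,f},{a,c,f},{a,e,f},{d,e,f}} A45={{a,c},{c,f},{d,f},{a,c,f},{d,e,f}}
  A123={{e,f},{a,e,f},{d,e,f}} A124={{d,f},{d,e,f}} A125={{d,f},{e,f},{a,e,f},{d,e,f}} A134={{c,d},{c,e},{d,e},{c,d,e},{d,e,f}} A135={{a,e},{e,f},{a,e,f},{d,e,f}} A145={{d,f},{d,e,f}} A234={{c,f},{a,c,f},{d,e,f}} A235={{c,f},{e,f},{a,c,f},{a,e,f},{d,e,f}} A245={{c,f},{d,f},{a,c,f},{d,e,f}} A345={{a,c},{c,f},{a,c,f},{d,e,f}}
  A1234={{d,e,f}} A1235={{e,f},{a,e,f},{d,e,f}} A1245={{d,f},{d,e,f}} A1345={{d,e,f}} A2345={{c,f},{a,c,f},{d,e,f}}
  A12345={{d,e,f}}
components per intersection:
  A1: {{d},{e},{a,e},{c,d},{c,e},{d,e},{d,f},{e,f},{a,e,f},{c,d,e},{d,e,f}}
  A2: {{f},{a,f},{c,f},{d,f},{e,f},{a,c,f},{a,e,f},{d,e,f}}
  A3: {{b}} {{c},{e},{a,c},{a,e},{c,d},{c,e},{c,f},{d,e},{e,f},{a,c,f},{a,e,f},{c,d,e},{d,e,f}}
  A4: {{c},{d},{a,c},{c,d},{c,e},{c,f},{d,e},{d,f},{a,c,f},{c,d,e},{d,e,f}}
  A5: {{a},{f},{a,c},{a,e},{a,f},{c,f},{d,f},{e,f},{a,c,f},{a,e,f},{d,e,f}}
  A12: {{d,f},{e,f},{a,e,f},{d,e,f}}
  A13: {{e},{a,e},{c,d},{c,e},{d,e},{e,f},{a,e,f},{c,d,e},{d,e,f}}
  A14: {{d},{c,d},{c,e},{d,e},{d,f},{c,d,e},{d,e,f}}
  A15: {{a,e},{d,f},{e,f},{a,e,f},{d,e,f}}
  A23: {{c,f},{a,c,f}} {{e,f},{a,e,f},{d,e,f}}
  A24: {{c,f},{a,c,f}} {{d,f},{d,e,f}}
  A25: {{f},{a,f},{c,f},{d,f},{e,f},{a,c,f},{a,e,f},{d,e,f}}
  A34: {{c},{a,c},{c,d},{c,e},{c,f},{d,e},{a,c,f},{c,d,e},{d,e,f}}
  A35: {{a,c},{c,f},{a,c,f}} {{a,e},{e,f},{a,e,f},{d,e,f}}
  A45: {{a,c},{c,f},{a,c,f}} {{d,f},{d,e,f}}
  A123: {{e,f},{a,e,f},{d,e,f}}
  A124: {{d,f},{d,e,f}}
  A125: {{d,f},{e,f},{a,e,f},{d,e,f}}
  A134: {{c,d},{c,e},{d,e},{c,d,e},{d,e,f}}
  A135: {{a,e},{e,f},{a,e,f},{d,e,f}}
  A145: {{d,f},{d,e,f}}
  A234: {{c,f},{a,c,f}} {{d,e,f}}
  A235: {{c,f},{a,c,f}} {{e,f},{a,e,f},{d,e,f}}
  A245: {{c,f},{a,c,f}} {{d,f},{d,e,f}}
  A345: {{a,c},{c,f},{a,c,f}} {{d,e,f}}
  A1234: {{d,e,f}}
  A1235: {{e,f},{a,e,f},{d,e,f}}
  A1245: {{d,f},{d,e,f}}
  A1345: {{d,e,f}}
  A2345: {{c,f},{a,c,f}} {{d,e,f}}
  A12345: {{d,e,f}}
C dims 6,14,14,6; δ0: rk 4, SNF 1^4; δ1: rk 9, SNF 1^9; δ2: rk 5, SNF 1^5
Ȟ^0 = (6 − 4) − 0 = 2, so Ȟ^0 ≅ Z^2
Ȟ^1 = (14 − 9) − 4 = 1, so Ȟ^1 ≅ Z
Ȟ^2 = (14 − 5) − 9 = 0, so Ȟ^2 ≅ 0


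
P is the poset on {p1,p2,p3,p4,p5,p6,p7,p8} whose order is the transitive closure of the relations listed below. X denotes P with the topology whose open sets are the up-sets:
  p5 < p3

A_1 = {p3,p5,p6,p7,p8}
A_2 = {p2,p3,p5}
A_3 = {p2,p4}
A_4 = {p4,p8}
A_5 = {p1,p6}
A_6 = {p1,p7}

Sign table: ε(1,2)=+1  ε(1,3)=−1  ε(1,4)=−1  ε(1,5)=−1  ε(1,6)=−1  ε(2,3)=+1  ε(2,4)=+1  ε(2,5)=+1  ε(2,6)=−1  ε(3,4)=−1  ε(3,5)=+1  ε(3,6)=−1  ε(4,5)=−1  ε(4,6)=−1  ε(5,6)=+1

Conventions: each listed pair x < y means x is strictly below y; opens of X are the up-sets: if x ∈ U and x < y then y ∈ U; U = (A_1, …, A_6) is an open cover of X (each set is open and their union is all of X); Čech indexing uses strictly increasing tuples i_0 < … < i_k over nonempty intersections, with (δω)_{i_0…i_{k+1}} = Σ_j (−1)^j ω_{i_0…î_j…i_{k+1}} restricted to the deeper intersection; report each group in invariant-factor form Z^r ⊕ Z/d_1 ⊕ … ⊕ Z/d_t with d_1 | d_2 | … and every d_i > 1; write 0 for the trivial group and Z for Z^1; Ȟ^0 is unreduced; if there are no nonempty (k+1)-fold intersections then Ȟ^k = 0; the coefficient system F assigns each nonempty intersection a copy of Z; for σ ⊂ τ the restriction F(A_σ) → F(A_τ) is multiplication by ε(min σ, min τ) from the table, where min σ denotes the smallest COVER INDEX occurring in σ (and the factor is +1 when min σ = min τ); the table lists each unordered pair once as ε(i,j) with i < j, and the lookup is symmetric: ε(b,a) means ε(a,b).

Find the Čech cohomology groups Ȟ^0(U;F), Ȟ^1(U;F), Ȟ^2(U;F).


Ȟ^0 = Z,  Ȟ^1 = Z^2,  Ȟ^2 = 0

nerve of the cover:
  A12={p3,p5} A14={p8} A15={p6} A16={p7} A23={p2} A34={p4} A56={p1}
C dims 6,7; δ0: rk 5, SNF 1^5
Ȟ^0 = (6 − 5) − 0 = 1, so Ȟ^0 ≅ Z
Ȟ^1 = (7 − 0) − 5 = 2, so Ȟ^1 ≅ Z^2
Ȟ^2 = (0 − 0) − 0 = 0, so Ȟ^2 ≅ 0


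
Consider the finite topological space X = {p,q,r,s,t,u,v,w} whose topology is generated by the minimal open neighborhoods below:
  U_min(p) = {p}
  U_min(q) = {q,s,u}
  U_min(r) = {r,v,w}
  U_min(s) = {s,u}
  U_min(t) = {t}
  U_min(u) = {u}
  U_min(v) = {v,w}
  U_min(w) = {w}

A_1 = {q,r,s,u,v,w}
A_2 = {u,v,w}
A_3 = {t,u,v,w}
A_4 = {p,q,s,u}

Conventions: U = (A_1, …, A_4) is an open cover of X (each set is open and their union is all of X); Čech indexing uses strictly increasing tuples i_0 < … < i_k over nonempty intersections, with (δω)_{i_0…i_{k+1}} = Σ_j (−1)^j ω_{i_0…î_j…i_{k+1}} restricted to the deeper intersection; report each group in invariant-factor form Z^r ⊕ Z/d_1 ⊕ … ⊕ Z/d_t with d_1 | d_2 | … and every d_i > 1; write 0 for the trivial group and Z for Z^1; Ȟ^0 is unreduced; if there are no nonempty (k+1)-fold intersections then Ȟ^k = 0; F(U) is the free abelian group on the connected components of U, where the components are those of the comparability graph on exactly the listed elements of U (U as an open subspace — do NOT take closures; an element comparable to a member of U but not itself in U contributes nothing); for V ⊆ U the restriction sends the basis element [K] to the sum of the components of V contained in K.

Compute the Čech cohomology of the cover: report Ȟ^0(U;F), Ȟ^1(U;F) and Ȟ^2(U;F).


intersection data:
  A12={u,v,w} A13={u,v,w} A14={q,s,u} A23={u,v,w} A24={u} A34={u}
  A123={u,v,w} A124={u} A134={u} A234={u}
  A1234={u}
components per intersection:
  A1: {q,s,u} {r,v,w}
  A2: {u} {v,w}
  A3: {t} {u} {v,w}
  A4: {p} {q,s,u}
  A12: {u} {v,w}
  A13: {u} {v,w}
  A14: {q,s,u}
  A23: {u} {v,w}
  A24: {u}
  A34: {u}
  A123: {u} {v,w}
  A124: {u}
  A134: {u}
  A234: {u}
  A1234: {u}
C dims 9,9,5,1; δ0: rk 5, SNF 1^5; δ1: rk 4, SNF 1^4; δ2: rk 1, SNF 1^1
Ȟ^0 = (9 − 5) − 0 = 4, so Ȟ^0 ≅ Z^4
Ȟ^1 = (9 − 4) − 5 = 0, so Ȟ^1 ≅ 0
Ȟ^2 = (5 − 1) − 4 = 0, so Ȟ^2 ≅ 0

Ȟ^0 ≅ Z^4,  Ȟ^1 ≅ 0,  Ȟ^2 ≅ 0


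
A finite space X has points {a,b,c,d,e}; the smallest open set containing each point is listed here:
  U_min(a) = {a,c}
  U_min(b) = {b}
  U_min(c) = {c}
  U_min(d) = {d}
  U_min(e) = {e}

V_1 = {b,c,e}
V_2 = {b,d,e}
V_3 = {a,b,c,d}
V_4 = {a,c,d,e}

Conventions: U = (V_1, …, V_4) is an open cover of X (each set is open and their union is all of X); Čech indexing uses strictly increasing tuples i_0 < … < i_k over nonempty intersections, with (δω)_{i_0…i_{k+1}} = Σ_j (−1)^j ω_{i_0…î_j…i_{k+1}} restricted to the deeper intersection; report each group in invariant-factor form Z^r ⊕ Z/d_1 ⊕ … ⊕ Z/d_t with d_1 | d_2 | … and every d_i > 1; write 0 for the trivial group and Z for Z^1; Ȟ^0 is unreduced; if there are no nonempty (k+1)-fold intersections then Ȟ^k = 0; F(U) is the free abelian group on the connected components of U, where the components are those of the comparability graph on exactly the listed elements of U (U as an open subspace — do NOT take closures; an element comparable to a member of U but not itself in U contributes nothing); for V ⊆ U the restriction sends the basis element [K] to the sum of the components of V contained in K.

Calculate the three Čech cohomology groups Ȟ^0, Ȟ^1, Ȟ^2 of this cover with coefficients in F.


nonempty overlaps:
  V12={b,e} V13={b,c} V14={c,e} V23={b,d} V24={d,e} V34={a,c,d}
  V123={b} V124={e} V134={c} V234={d}
components per intersection:
  V1: {b} {c} {e}
  V2: {b} {d} {e}
  V3: {a,c} {b} {d}
  V4: {a,c} {d} {e}
  V12: {b} {e}
  V13: {b} {c}
  V14: {c} {e}
  V23: {b} {d}
  V24: {d} {e}
  V34: {a,c} {d}
  V123: {b}
  V124: {e}
  V134: {c}
  V234: {d}
C dims 12,12,4; δ0: rk 8, SNF 1^8; δ1: rk 4, SNF 1^4
degree 0: 12−8−0 = 4 → Ȟ^0 ≅ Z^4
degree 1: 12−4−8 = 0 → Ȟ^1 ≅ 0
degree 2: 4−0−4 = 0 → Ȟ^2 ≅ 0

Ȟ^0 ≅ Z^4; Ȟ^1 ≅ 0; Ȟ^2 ≅ 0


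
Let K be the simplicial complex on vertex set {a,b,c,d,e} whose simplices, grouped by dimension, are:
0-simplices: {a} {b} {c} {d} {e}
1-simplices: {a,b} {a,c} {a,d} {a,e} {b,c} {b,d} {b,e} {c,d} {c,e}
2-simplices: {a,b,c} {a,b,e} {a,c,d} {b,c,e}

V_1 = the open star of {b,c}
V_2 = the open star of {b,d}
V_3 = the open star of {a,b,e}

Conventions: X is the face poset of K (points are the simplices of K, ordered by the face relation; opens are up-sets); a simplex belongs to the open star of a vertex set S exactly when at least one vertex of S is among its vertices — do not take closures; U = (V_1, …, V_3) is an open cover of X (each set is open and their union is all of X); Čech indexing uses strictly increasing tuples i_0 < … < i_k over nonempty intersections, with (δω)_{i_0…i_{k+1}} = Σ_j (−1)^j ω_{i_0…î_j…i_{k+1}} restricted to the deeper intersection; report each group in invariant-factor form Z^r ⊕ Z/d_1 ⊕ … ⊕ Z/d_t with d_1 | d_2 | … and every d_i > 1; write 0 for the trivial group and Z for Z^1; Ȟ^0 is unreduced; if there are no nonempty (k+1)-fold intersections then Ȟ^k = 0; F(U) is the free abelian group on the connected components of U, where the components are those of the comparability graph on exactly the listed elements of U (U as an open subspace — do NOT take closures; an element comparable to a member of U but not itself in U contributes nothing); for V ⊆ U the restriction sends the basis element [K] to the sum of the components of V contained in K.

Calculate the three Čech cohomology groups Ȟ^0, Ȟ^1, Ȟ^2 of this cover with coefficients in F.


Ȟ^0(U;F) ≅ Z; Ȟ^1(U;F) ≅ Z; Ȟ^2(U;F) ≅ 0

nerve of the cover:
  V1={{b},{c},{a,b},{a,c},{b,c},{b,d},{b,e},{c,d},{c,e},{a,b,c},{a,b,e},{a,c,d},{b,c,e}} V2={{b},{d},{a,b},{a,d},{b,c},{b,d},{b,e},{c,d},{a,b,c},{a,b,e},{a,c,d},{b,c,e}} V3={{a},{b},{e},{a,b},{a,c},{a,d},{a,e},{b,c},{b,d},{b,e},{c,e},{a,b,c},{a,b,e},{a,c,d},{b,c,e}}
  V12={{b},{a,b},{b,c},{b,d},{b,e},{c,d},{a,b,c},{a,b,e},{a,c,d},{b,c,e}} V13={{b},{a,b},{a,c},{b,c},{b,d},{b,e},{c,e},{a,b,c},{a,b,e},{a,c,d},{b,c,e}} V23={{b},{a,b},{a,d},{b,c},{b,d},{b,e},{a,b,c},{a,b,e},{a,c,d},{b,c,e}}
  V123={{b},{a,b},{b,c},{b,d},{b,e},{a,b,c},{a,b,e},{a,c,d},{b,c,e}}
components per intersection:
  V1: {{b},{c},{a,b},{a,c},{b,c},{b,d},{b,e},{c,d},{c,e},{a,b,c},{a,b,e},{a,c,d},{b,c,e}}
  V2: {{b},{d},{a,b},{a,d},{b,c},{b,d},{b,e},{c,d},{a,b,c},{a,b,e},{a,c,d},{b,c,e}}
  V3: {{a},{b},{e},{a,b},{a,c},{a,d},{a,e},{b,c},{b,d},{b,e},{c,e},{a,b,c},{a,b,e},{a,c,d},{b,c,e}}
  V12: {{b},{a,b},{b,c},{b,d},{b,e},{a,b,c},{a,b,e},{b,c,e}} {{c,d},{a,c,d}}
  V13: {{b},{a,b},{a,c},{b,c},{b,d},{b,e},{c,e},{a,b,c},{a,b,e},{a,c,d},{b,c,e}}
  V23: {{b},{a,b},{b,c},{b,d},{b,e},{a,b,c},{a,b,e},{b,c,e}} {{a,d},{a,c,d}}
  V123: {{b},{a,b},{b,c},{b,d},{b,e},{a,b,c},{a,b,e},{b,c,e}} {{a,c,d}}
C dims 3,5,2; δ0: rk 2, SNF 1^2; δ1: rk 2, SNF 1^2
Ȟ^0 = (3 − 2) − 0 = 1, so Ȟ^0 ≅ Z
Ȟ^1 = (5 − 2) − 2 = 1, so Ȟ^1 ≅ Z
Ȟ^2 = (2 − 0) − 2 = 0, so Ȟ^2 ≅ 0


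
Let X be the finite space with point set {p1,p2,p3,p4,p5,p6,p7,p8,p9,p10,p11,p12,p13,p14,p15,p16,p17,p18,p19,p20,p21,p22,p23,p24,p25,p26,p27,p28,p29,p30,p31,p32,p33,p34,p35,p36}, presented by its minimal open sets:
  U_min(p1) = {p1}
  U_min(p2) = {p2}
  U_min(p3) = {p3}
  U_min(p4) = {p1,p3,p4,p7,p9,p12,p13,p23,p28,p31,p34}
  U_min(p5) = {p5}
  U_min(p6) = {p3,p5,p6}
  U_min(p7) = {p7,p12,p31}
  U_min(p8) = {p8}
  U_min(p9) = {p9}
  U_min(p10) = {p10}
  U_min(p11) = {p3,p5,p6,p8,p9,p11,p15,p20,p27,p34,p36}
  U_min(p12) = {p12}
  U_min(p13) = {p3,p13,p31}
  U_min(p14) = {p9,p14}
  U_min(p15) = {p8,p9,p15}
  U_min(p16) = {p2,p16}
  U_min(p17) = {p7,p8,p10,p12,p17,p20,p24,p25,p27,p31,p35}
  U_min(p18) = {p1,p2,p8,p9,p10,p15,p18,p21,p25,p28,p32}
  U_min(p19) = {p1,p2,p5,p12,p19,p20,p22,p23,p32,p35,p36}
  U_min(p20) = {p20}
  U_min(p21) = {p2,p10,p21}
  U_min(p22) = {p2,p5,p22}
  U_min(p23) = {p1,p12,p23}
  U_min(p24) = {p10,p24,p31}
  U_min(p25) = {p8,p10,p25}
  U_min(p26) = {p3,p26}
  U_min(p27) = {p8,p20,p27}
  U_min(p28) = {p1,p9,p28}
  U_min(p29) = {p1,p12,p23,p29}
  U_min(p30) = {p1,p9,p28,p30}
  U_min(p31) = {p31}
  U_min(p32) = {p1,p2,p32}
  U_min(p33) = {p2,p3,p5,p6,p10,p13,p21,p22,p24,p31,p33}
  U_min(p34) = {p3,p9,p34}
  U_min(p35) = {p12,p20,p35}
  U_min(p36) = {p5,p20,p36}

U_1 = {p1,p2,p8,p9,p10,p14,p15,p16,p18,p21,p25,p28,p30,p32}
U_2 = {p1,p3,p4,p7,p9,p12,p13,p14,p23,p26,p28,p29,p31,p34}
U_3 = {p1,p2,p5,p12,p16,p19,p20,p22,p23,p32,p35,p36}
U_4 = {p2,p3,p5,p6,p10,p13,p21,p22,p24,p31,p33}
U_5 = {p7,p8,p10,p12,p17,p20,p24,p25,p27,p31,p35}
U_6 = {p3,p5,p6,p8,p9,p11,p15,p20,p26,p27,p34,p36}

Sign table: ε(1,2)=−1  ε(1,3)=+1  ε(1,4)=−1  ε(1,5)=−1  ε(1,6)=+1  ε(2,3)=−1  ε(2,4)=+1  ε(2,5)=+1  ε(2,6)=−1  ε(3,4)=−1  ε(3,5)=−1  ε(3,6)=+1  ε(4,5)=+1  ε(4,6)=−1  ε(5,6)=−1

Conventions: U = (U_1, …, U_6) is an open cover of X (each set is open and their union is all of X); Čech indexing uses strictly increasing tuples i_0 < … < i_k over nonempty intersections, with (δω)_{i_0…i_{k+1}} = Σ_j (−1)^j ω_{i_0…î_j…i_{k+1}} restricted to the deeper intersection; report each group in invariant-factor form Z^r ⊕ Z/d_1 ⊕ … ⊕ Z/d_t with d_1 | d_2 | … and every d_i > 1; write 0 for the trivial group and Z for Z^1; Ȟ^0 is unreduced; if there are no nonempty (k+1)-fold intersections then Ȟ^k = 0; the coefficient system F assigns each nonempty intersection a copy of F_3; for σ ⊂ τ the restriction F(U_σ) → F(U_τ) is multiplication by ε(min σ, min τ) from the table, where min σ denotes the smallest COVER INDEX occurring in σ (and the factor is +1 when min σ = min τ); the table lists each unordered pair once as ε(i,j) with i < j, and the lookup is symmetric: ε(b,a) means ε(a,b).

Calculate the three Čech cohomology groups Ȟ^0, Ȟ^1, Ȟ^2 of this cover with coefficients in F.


intersection data:
  U12={p1,p9,p14,p28} U13={p1,p2,p16,p32} U14={p2,p10,p21} U15={p8,p10,p25} U16={p8,p9,p15} U23={p1,p12,p23} U24={p3,p13,p31} U25={p7,p12,p31} U26={p3,p9,p26,p34} U34={p2,p5,p22} U35={p12,p20,p35} U36={p5,p20,p36} U45={p10,p24,p31} U46={p3,p5,p6} U56={p8,p20,p27}
  U123={p1} U126={p9} U134={p2} U145={p10} U156={p8} U235={p12} U245={p31} U246={p3} U346={p5} U356={p20}
C dims 6,15,10; δ0: rk_F3 5; δ1: rk_F3 10
Ȟ^0 = (6 − 5) − 0 = 1, so Ȟ^0 ≅ Z/3
Ȟ^1 = (15 − 10) − 5 = 0, so Ȟ^1 ≅ 0
Ȟ^2 = (10 − 0) − 10 = 0, so Ȟ^2 ≅ 0

Ȟ^0 ≅ Z/3,  Ȟ^1 ≅ 0,  Ȟ^2 ≅ 0


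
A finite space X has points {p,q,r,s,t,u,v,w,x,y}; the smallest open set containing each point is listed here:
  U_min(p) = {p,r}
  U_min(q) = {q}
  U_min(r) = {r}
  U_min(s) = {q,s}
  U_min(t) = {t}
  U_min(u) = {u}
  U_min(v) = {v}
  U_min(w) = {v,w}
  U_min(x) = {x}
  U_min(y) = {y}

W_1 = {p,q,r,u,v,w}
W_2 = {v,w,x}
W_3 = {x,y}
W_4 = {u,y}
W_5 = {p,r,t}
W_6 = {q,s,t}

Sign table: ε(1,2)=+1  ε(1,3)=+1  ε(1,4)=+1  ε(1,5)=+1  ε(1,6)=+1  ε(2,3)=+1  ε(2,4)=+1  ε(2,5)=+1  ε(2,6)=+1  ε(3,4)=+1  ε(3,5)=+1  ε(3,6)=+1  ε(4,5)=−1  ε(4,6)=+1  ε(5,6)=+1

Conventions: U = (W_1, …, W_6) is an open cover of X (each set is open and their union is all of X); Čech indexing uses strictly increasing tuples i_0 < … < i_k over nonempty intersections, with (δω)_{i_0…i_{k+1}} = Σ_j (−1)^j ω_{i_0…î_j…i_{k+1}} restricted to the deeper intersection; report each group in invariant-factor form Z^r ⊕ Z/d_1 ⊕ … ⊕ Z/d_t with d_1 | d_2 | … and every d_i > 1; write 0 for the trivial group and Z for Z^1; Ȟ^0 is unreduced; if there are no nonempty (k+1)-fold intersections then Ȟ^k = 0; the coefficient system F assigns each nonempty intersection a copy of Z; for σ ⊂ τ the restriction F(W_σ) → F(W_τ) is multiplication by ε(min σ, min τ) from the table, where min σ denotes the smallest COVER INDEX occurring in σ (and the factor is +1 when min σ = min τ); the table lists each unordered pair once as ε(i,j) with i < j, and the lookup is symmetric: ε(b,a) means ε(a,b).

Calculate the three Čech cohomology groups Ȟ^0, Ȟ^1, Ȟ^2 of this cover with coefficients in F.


nonempty intersections:
  W12={v,w} W14={u} W15={p,r} W16={q} W23={x} W34={y} W56={t}
C dims 6,7; δ0: rk 5, SNF 1^5
Ȟ^0: (6−5)−0=1 ⇒ Z
Ȟ^1: (7−0)−5=2 ⇒ Z^2
Ȟ^2: (0−0)−0=0 ⇒ 0

Ȟ^0(U;F) ≅ Z, Ȟ^1(U;F) ≅ Z^2 and Ȟ^2(U;F) ≅ 0


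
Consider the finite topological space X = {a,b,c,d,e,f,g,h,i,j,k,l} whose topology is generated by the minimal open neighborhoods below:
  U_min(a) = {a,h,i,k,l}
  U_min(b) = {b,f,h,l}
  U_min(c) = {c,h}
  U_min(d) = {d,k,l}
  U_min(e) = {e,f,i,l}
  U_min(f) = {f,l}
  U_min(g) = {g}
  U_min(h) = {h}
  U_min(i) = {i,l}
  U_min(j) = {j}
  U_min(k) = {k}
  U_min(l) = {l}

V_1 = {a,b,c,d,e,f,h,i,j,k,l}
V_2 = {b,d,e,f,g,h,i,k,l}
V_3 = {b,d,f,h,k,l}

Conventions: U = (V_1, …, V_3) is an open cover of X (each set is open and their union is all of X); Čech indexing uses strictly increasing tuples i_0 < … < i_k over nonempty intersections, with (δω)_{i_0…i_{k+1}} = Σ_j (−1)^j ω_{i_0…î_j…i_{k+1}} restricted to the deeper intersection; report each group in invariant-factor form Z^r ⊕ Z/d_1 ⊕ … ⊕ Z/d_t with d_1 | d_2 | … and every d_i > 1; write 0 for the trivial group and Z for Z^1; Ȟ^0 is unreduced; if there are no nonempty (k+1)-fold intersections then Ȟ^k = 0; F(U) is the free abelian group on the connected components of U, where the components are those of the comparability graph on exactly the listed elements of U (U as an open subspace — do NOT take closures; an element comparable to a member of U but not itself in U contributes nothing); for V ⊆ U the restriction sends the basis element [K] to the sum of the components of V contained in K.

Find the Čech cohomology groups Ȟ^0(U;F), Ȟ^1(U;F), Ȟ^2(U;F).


nerve simplices:
  V12={b,d,e,f,h,i,k,l} V13={b,d,f,h,k,l} V23={b,d,f,h,k,l}
  V123={b,d,f,h,k,l}
components per intersection:
  V1: {a,b,c,d,e,f,h,i,k,l} {j}
  V2: {b,d,e,f,h,i,k,l} {g}
  V3: {b,d,f,h,k,l}
  V12: {b,d,e,f,h,i,k,l}
  V13: {b,d,f,h,k,l}
  V23: {b,d,f,h,k,l}
  V123: {b,d,f,h,k,l}
C dims 5,3,1; δ0: rk 2, SNF 1^2; δ1: rk 1, SNF 1^1
degree 0: 5−2−0 = 3 → Ȟ^0 ≅ Z^3
degree 1: 3−1−2 = 0 → Ȟ^1 ≅ 0
degree 2: 1−0−1 = 0 → Ȟ^2 ≅ 0

Ȟ^0 ≅ Z^3, Ȟ^1 ≅ 0 and Ȟ^2 ≅ 0


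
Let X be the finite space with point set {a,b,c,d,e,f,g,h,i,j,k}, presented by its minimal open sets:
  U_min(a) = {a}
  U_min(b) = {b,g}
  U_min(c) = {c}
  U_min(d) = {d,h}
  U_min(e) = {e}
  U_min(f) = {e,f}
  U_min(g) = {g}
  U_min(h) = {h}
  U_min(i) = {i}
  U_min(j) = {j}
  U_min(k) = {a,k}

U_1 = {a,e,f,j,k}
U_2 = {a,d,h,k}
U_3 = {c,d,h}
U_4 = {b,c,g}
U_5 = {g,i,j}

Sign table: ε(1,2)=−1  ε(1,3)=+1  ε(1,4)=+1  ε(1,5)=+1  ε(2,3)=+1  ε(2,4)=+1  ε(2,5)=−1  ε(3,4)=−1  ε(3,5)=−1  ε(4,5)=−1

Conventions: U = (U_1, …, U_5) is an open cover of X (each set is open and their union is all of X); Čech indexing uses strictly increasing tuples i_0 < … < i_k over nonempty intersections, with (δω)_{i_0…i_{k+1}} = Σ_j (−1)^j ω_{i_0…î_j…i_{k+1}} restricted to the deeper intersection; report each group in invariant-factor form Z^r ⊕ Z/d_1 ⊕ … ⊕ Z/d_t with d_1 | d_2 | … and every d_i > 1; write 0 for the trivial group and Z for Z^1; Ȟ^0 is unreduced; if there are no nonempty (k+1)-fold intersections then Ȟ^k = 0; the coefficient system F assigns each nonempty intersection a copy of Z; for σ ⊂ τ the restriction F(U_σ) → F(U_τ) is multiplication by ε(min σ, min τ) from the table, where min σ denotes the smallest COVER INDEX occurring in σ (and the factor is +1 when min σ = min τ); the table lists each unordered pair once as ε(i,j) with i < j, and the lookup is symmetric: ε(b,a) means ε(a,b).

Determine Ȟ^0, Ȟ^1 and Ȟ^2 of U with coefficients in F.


Ȟ^0 ≅ 0, Ȟ^1 ≅ Z/2 and Ȟ^2 ≅ 0

nerve simplices:
  U12={a,k} U15={j} U23={d,h} U34={c} U45={g}
C dims 5,5; δ0: rk 5, SNF 1^4·2
degree 0: 5−5−0 = 0 → Ȟ^0 ≅ 0
degree 1: 5−0−5 = 0 plus torsion [2] → Ȟ^1 ≅ Z/2
degree 2: 0−0−0 = 0 → Ȟ^2 ≅ 0


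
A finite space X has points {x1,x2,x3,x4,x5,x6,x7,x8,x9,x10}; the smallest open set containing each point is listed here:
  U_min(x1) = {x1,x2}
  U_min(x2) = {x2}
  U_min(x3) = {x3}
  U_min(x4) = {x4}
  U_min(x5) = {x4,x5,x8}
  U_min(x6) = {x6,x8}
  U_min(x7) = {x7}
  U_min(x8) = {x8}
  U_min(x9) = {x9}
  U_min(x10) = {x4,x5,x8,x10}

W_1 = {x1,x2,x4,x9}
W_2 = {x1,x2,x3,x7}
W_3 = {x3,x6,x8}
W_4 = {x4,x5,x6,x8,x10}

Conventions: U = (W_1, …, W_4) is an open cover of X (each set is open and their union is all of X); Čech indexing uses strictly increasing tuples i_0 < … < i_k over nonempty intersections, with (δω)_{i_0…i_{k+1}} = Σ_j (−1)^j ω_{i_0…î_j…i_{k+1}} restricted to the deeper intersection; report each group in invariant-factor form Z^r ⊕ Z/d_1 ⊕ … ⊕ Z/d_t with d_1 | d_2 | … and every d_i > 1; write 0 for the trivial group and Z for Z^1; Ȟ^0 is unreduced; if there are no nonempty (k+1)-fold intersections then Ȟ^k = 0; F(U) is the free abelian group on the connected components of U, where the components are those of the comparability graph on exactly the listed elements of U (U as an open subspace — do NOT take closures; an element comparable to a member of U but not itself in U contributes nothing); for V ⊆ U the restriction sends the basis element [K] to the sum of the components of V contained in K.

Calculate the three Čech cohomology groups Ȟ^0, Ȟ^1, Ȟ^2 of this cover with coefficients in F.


nonempty overlaps:
  W12={x1,x2} W14={x4} W23={x3} W34={x6,x8}
components per intersection:
  W1: {x1,x2} {x4} {x9}
  W2: {x1,x2} {x3} {x7}
  W3: {x3} {x6,x8}
  W4: {x4,x5,x6,x8,x10}
  W12: {x1,x2}
  W14: {x4}
  W23: {x3}
  W34: {x6,x8}
C dims 9,4; δ0: rk 4, SNF 1^4
degree 0: 9−4−0 = 5 → Ȟ^0 ≅ Z^5
degree 1: 4−0−4 = 0 → Ȟ^1 ≅ 0
degree 2: 0−0−0 = 0 → Ȟ^2 ≅ 0

Ȟ^0 = Z^5,  Ȟ^1 = 0,  Ȟ^2 = 0


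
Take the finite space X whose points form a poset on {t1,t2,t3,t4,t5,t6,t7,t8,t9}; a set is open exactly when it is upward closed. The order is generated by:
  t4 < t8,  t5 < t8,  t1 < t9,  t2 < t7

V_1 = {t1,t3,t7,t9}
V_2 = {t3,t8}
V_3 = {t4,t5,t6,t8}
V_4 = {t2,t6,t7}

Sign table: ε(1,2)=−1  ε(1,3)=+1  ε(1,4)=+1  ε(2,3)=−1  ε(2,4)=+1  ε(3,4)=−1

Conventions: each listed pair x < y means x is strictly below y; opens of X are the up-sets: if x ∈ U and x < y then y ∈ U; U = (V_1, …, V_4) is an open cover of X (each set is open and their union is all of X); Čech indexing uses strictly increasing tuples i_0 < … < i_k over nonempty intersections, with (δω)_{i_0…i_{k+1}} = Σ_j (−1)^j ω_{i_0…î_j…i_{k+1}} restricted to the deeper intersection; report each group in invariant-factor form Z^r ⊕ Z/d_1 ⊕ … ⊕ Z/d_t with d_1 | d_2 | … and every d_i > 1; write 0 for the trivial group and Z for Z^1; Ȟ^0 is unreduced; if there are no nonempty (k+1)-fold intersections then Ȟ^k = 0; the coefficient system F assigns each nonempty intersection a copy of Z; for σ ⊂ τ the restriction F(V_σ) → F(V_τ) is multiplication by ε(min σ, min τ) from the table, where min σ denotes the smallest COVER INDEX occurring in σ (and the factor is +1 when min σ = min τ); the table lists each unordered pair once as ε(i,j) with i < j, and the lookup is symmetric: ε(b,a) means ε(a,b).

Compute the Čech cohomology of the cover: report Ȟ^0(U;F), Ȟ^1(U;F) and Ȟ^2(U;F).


nerve simplices:
  V12={t3} V14={t7} V23={t8} V34={t6}
C dims 4,4; δ0: rk 4, SNF 1^3·2
degree 0: 4−4−0 = 0 → Ȟ^0 ≅ 0
degree 1: 4−0−4 = 0 plus torsion [2] → Ȟ^1 ≅ Z/2
degree 2: 0−0−0 = 0 → Ȟ^2 ≅ 0

Ȟ^0(U;F) ≅ 0, Ȟ^1(U;F) ≅ Z/2 and Ȟ^2(U;F) ≅ 0


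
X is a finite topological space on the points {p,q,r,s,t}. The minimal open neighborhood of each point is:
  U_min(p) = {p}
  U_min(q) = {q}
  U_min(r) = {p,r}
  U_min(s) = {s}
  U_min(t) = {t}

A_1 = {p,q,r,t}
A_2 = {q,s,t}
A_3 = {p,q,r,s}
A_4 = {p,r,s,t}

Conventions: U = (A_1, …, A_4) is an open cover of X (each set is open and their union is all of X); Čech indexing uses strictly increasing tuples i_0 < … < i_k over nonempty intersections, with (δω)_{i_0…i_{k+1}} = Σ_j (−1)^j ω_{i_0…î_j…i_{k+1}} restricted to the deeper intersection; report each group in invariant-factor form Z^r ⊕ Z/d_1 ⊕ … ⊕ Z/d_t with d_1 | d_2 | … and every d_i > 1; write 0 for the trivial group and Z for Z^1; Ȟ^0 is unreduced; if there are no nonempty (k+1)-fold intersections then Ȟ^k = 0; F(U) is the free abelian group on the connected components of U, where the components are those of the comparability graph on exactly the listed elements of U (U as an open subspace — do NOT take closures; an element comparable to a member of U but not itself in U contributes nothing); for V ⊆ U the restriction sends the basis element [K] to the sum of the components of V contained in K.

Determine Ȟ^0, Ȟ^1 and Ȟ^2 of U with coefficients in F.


intersection data:
  A12={q,t} A13={p,q,r} A14={p,r,t} A23={q,s} A24={s,t} A34={p,r,s}
  A123={q} A124={t} A134={p,r} A234={s}
components per intersection:
  A1: {p,r} {q} {t}
  A2: {q} {s} {t}
  A3: {p,r} {q} {s}
  A4: {p,r} {s} {t}
  A12: {q} {t}
  A13: {p,r} {q}
  A14: {p,r} {t}
  A23: {q} {s}
  A24: {s} {t}
  A34: {p,r} {s}
  A123: {q}
  A124: {t}
  A134: {p,r}
  A234: {s}
C dims 12,12,4; δ0: rk 8, SNF 1^8; δ1: rk 4, SNF 1^4
Ȟ^0 = (12 − 8) − 0 = 4, so Ȟ^0 ≅ Z^4
Ȟ^1 = (12 − 4) − 8 = 0, so Ȟ^1 ≅ 0
Ȟ^2 = (4 − 0) − 4 = 0, so Ȟ^2 ≅ 0

Ȟ^0 ≅ Z^4,  Ȟ^1 ≅ 0,  Ȟ^2 ≅ 0


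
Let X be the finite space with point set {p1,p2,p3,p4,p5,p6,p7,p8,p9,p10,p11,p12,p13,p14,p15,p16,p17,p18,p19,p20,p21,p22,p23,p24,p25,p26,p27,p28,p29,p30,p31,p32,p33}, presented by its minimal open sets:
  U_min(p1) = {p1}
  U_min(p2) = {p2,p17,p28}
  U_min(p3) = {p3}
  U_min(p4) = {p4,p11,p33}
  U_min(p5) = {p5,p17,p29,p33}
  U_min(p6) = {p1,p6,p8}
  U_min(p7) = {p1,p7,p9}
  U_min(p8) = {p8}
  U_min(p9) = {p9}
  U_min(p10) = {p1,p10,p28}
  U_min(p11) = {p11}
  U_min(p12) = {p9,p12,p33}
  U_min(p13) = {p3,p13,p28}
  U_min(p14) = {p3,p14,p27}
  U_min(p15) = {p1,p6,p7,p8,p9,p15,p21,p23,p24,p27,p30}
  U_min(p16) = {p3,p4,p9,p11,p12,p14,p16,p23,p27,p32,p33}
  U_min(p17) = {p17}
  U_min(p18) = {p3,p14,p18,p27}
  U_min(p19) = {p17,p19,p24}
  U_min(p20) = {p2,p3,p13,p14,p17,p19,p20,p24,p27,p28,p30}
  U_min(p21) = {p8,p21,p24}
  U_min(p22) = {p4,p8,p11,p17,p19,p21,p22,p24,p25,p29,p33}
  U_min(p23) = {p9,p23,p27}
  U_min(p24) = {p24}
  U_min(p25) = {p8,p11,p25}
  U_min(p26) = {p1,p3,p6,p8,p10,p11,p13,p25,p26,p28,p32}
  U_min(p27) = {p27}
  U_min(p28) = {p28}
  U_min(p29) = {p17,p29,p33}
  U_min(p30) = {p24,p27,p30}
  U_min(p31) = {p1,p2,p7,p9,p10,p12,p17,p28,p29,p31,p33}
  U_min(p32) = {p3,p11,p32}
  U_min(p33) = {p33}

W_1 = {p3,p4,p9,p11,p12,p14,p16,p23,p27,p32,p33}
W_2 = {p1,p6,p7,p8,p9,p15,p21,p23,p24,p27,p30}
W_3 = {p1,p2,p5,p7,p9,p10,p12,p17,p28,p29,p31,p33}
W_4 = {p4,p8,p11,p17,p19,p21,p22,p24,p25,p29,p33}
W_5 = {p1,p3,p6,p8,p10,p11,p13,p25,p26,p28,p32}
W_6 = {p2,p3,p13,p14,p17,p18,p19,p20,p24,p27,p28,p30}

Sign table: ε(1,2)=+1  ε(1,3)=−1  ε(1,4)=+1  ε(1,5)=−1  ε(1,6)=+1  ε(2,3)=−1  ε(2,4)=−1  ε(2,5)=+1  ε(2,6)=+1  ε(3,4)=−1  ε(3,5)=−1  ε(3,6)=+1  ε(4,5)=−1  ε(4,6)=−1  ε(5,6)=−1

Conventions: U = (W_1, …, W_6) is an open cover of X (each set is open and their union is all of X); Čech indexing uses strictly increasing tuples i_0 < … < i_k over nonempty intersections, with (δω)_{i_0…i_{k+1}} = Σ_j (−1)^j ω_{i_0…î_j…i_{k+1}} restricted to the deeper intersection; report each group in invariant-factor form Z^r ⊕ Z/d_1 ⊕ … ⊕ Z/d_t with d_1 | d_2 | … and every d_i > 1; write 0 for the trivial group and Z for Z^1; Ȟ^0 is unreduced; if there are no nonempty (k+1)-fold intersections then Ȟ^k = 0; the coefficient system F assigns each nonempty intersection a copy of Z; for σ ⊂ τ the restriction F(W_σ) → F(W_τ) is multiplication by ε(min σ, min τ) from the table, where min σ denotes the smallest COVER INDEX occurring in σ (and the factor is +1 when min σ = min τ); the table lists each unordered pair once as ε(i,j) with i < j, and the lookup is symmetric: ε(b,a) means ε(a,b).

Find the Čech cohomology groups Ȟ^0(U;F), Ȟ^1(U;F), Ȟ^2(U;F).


nonempty intersections:
  W12={p9,p23,p27} W13={p9,p12,p33} W14={p4,p11,p33} W15={p3,p11,p32} W16={p3,p14,p27} W23={p1,p7,p9} W24={p8,p21,p24} W25={p1,p6,p8} W26={p24,p27,p30} W34={p17,p29,p33} W35={p1,p10,p28} W36={p2,p17,p28} W45={p8,p11,p25} W46={p17,p19,p24} W56={p3,p13,p28}
  W123={p9} W126={p27} W134={p33} W145={p11} W156={p3} W235={p1} W245={p8} W246={p24} W346={p17} W356={p28}
C dims 6,15,10; δ0: rk 6, SNF 1^5·2; δ1: rk 9, SNF 1^9
Ȟ^0: (6−6)−0=0 ⇒ 0
Ȟ^1: (15−9)−6=0 plus torsion [2] ⇒ Z/2
Ȟ^2: (10−0)−9=1 ⇒ Z

Ȟ^0(U;F) ≅ 0, Ȟ^1(U;F) ≅ Z/2 and Ȟ^2(U;F) ≅ Z
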